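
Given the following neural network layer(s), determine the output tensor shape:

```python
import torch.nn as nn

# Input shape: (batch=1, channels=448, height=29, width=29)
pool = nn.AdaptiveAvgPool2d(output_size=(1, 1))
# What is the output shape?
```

Input: (1, 448, 29, 29) -> Output: (1, 448, 1, 1)

Answer: (1, 448, 1, 1)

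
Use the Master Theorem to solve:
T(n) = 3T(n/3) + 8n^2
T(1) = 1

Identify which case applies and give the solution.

a=3, b=3, f(n)=8n^2. log_3(3) = 1. Since c=2 > 1 and the regularity condition holds (3(n/3)^2 = (3/3^2)n^2 with 3/3^2 < 1), Case 3 applies: T(n) = Θ(f(n)) = O(n^2).

Answer: O(n^2) - Case 3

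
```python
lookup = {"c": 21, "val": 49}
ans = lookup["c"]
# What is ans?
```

Trace:
`lookup = {"c": 21, "val": 49}` → lookup = {'c': 21, 'val': 49}
`ans = lookup["c"]` → ans = 21
So ans = 21

Answer: 21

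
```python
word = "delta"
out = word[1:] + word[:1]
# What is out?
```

Trace:
`word = "delta"` → word = 'delta'
`out = word[1:] + word[:1]` → out = 'eltad'
So out = 'eltad'

Answer: 'eltad'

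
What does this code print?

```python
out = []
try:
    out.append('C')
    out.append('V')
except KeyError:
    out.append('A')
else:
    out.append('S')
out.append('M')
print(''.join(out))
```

Execution trace: 'C' (try body) → 'V' (try body, no exception) → 'S' (else) → 'M' (after the try/except). Output: CVSM

Answer: CVSM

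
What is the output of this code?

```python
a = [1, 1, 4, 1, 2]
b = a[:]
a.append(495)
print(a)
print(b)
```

Key concept: slice [:] creates copy.
Step by step:
`a = [1, 1, 4, 1, 2]` → a = [1, 1, 4, 1, 2]
`b = a[:]` → b = [1, 1, 4, 1, 2]
`a.append(495)` → a = [1, 1, 4, 1, 2, 495]
`print(a)` → prints [1, 1, 4, 1, 2, 495]
`print(b)` → prints [1, 1, 4, 1, 2]

Answer:
[1, 1, 4, 1, 2, 495]
[1, 1, 4, 1, 2]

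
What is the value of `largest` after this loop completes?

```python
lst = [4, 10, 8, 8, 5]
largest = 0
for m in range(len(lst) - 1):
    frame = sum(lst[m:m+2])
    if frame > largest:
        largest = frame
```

Max sum of 2-element window in [4, 10, 8, 8, 5]
`largest` takes the values: 0 → 14 → 18

Answer: 18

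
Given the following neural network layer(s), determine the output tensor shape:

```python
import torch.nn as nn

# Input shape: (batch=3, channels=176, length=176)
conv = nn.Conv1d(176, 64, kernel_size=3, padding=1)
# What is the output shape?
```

Input: (3, 176, 176) -> Output: (3, 64, 176)

Answer: (3, 64, 176)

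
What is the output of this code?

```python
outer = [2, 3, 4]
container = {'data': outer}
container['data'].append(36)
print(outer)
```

Key concept: dict holds reference to list.
Step by step:
`outer = [2, 3, 4]` → outer = [2, 3, 4]
`container = {'data': outer}` → container = {'data': [2, 3, 4]}
`container['data'].append(36)` → outer = [2, 3, 4, 36]; container = {'data': [2, 3, 4, 36]}
`print(outer)` → prints [2, 3, 4, 36]

Answer: [2, 3, 4, 36]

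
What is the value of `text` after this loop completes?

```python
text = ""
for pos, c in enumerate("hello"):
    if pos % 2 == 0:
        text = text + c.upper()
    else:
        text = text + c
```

Uppercase even positions in 'hello'
`text` takes the values: "" → "H" → "He" → "HeL" → "HeLl" → "HeLlO"

Answer: "HeLlO"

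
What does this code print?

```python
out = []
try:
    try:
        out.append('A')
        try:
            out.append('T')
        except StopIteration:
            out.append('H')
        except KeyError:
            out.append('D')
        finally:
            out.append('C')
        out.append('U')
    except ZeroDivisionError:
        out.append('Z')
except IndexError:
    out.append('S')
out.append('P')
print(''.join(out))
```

Execution trace: 'A' (try body) → 'T' (inner try body, no exception) → 'C' (inner finally) → 'U' (try body, no exception) → 'P' (after the try/except). Output: ATCUP

Answer: ATCUP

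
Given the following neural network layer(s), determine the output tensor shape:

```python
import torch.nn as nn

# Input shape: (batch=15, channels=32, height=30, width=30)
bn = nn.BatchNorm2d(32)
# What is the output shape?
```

Input: (15, 32, 30, 30) -> Output: (15, 32, 30, 30)

Answer: (15, 32, 30, 30)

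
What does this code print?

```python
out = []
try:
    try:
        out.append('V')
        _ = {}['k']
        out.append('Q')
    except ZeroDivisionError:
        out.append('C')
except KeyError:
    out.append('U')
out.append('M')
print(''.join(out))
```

Execution trace: 'V' (try body) → 'U' (outer except KeyError) → 'M' (after the try/except). Output: VUM

Answer: VUM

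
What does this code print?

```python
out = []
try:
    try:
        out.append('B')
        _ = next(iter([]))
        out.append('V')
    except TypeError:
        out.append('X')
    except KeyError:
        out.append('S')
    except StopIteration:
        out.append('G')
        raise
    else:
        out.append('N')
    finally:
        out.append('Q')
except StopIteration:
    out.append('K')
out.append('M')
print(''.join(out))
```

Execution trace: 'B' (inner try body) → 'G' (inner except StopIteration) → 'Q' (inner finally) → 'K' (outer except StopIteration) → 'M' (after the try/except). Output: BGQKM

Answer: BGQKM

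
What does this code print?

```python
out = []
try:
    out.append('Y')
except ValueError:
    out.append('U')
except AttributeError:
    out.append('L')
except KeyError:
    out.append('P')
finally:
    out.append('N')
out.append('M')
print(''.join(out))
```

Execution trace: 'Y' (try body, no exception) → 'N' (finally) → 'M' (after the try/except). Output: YNM

Answer: YNM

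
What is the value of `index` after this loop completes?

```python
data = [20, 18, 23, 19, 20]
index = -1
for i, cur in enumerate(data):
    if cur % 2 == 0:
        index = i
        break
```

First even number index in [20, 18, 23, 19, 20]
`index` takes the values: -1 → 0

Answer: 0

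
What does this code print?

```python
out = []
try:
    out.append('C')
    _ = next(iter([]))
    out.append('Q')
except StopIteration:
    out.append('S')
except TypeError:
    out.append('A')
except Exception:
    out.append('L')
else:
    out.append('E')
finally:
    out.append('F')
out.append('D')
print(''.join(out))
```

Execution trace: 'C' (try body) → 'S' (except StopIteration) → 'F' (finally) → 'D' (after the try/except). Output: CSFD

Answer: CSFD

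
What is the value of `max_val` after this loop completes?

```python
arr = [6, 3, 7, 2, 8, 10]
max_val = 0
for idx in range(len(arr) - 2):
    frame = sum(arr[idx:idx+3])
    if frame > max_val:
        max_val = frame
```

Max sum of 3-element window in [6, 3, 7, 2, 8, 10]
`max_val` takes the values: 0 → 16 → 17 → 20

Answer: 20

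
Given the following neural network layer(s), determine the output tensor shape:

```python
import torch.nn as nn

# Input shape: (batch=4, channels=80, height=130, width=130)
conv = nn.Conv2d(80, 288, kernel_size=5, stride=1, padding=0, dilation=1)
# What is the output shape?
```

Input: (4, 80, 130, 130) -> Output: (4, 288, 126, 126)

Answer: (4, 288, 126, 126)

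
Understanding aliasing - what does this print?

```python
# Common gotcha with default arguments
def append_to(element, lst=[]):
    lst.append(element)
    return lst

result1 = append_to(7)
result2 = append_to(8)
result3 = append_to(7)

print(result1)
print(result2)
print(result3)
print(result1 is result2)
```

Key concept: mutable default argument gotcha.
Step by step:
`result1 = append_to(7)` → result1 = [7]
`result2 = append_to(8)` → result1 = [7, 8] (same object as result2); result2 = [7, 8] (same object as result1)
`result3 = append_to(7)` → result1 = [7, 8, 7] (same object as result2, result3); result2 = [7, 8, 7] (same object as result1, result3); result3 = [7, 8, 7] (same object as result1, result2)
`print(result1)` → prints [7, 8, 7]
`print(result2)` → prints [7, 8, 7]
`print(result3)` → prints [7, 8, 7]
`print(result1 is result2)` → prints True

Answer:
[7, 8, 7]
[7, 8, 7]
[7, 8, 7]
True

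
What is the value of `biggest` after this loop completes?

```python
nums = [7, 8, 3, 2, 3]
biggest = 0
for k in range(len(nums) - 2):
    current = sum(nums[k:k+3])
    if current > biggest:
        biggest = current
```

Max sum of 3-element window in [7, 8, 3, 2, 3]
`biggest` takes the values: 0 → 18

Answer: 18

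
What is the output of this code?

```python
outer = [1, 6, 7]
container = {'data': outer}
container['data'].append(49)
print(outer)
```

Key concept: dict holds reference to list.
Step by step:
`outer = [1, 6, 7]` → outer = [1, 6, 7]
`container = {'data': outer}` → container = {'data': [1, 6, 7]}
`container['data'].append(49)` → outer = [1, 6, 7, 49]; container = {'data': [1, 6, 7, 49]}
`print(outer)` → prints [1, 6, 7, 49]

Answer: [1, 6, 7, 49]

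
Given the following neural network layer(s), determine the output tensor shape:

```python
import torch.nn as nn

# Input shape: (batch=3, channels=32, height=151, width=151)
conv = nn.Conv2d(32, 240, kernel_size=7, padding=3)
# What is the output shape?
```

Input: (3, 32, 151, 151) -> Output: (3, 240, 151, 151)

Answer: (3, 240, 151, 151)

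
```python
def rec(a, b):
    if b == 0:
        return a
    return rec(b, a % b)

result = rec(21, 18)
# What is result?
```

rec(21, 18) -> rec(18, 3) -> rec(3, 0) -> 3

Answer: 3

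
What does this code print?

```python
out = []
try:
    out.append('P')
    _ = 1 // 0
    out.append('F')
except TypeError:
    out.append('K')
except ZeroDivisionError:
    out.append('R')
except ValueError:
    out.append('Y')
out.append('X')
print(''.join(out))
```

Execution trace: 'P' (try body) → 'R' (except ZeroDivisionError) → 'X' (after the try/except). Output: PRX

Answer: PRX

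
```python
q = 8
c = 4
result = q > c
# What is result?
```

Trace:
`q = 8` → q = 8
`c = 4` → c = 4
`result = q > c` → result = True
So result = True

Answer: True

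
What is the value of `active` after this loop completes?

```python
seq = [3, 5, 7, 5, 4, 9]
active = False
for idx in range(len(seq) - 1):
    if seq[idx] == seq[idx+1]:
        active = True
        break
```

Check consecutive duplicates in [3, 5, 7, 5, 4, 9]
`active` takes the values: False

Answer: False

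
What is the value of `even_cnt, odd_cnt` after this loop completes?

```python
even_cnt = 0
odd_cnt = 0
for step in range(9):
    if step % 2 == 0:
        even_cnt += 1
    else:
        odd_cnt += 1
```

Count evens and odds in range(9)
`even_cnt, odd_cnt` takes the values: (0, 0) → (1, 0) → (1, 1) → (2, 1) → (2, 2) → (3, 2) → (3, 3) → (4, 3) → (4, 4) → (5, 4)

Answer: 5, 4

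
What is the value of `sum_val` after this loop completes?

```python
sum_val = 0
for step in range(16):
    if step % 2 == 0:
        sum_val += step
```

Sum of even numbers 0 to 15
`sum_val` takes the values: 0 → 2 → 6 → 12 → 20 → 30 → 42 → 56

Answer: 56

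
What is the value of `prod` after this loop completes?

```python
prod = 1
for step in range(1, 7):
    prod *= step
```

6! = 720
`prod` takes the values: 1 → 2 → 6 → 24 → 120 → 720

Answer: 720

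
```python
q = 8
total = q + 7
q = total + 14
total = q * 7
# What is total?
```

Trace:
`q = 8` → q = 8
`total = q + 7` → total = 15
`q = total + 14` → q = 29
`total = q * 7` → total = 203
So total = 203

Answer: 203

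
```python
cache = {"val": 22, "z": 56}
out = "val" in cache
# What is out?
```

Trace:
`cache = {"val": 22, "z": 56}` → cache = {'val': 22, 'z': 56}
`out = "val" in cache` → out = True
So out = True

Answer: True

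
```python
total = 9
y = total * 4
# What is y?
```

Trace:
`total = 9` → total = 9
`y = total * 4` → y = 36
So y = 36

Answer: 36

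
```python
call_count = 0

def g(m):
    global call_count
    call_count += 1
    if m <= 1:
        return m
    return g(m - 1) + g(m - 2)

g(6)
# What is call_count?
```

Calls(m) = 1 + Calls(m-1) + Calls(m-2); Calls(0)=Calls(1)=1. For m=6 this gives 25.

Answer: 25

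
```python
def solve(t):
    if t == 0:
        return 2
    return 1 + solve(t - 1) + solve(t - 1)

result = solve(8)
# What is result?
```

solve(t) = 1 + 2·solve(t-1), solve(0)=2. Closed form: (2+1)·2^8 - 1 = 767.

Answer: 767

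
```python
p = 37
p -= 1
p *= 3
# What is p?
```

Trace:
`p = 37` → p = 37
`p -= 1` → p = 36
`p *= 3` → p = 108
So p = 108

Answer: 108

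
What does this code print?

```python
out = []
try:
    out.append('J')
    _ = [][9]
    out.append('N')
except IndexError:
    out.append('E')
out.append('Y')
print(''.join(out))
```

Execution trace: 'J' (try body) → 'E' (except IndexError) → 'Y' (after the try/except). Output: JEY

Answer: JEY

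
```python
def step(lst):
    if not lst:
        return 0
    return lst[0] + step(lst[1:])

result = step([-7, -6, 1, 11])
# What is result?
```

(-7) + (-6) + 1 + 11 + 0 = -1

Answer: -1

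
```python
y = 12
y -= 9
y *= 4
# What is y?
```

Trace:
`y = 12` → y = 12
`y -= 9` → y = 3
`y *= 4` → y = 12
So y = 12

Answer: 12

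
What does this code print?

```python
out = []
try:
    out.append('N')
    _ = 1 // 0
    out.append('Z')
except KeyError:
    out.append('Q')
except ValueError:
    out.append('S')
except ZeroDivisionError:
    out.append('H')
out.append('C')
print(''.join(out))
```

Execution trace: 'N' (try body) → 'H' (except ZeroDivisionError) → 'C' (after the try/except). Output: NHC

Answer: NHC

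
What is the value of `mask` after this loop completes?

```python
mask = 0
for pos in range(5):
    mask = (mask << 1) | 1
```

Build 5 consecutive 1-bits: 0b11111
`mask` takes the values: 0 → 1 → 3 → 7 → 15 → 31

Answer: 31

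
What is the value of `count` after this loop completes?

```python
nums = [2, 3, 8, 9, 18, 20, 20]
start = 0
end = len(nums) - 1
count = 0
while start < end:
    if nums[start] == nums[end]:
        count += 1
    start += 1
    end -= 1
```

Count matching pairs from ends
`count` takes the values: 0

Answer: 0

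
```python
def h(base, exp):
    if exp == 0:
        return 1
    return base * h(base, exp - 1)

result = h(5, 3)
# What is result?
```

h(5, 3) = 5 * 5 * 5 = 125

Answer: 125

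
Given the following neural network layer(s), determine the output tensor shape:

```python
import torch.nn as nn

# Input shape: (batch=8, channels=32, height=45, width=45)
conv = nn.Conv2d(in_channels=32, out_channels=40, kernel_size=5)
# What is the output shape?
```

Input: (8, 32, 45, 45) -> Output: (8, 40, 41, 41)

Answer: (8, 40, 41, 41)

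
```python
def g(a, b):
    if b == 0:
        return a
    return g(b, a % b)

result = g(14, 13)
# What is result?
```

g(14, 13) -> g(13, 1) -> g(1, 0) -> 1

Answer: 1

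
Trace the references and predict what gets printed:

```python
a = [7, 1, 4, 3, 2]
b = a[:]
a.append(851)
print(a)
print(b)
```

Key concept: slice [:] creates copy.
Step by step:
`a = [7, 1, 4, 3, 2]` → a = [7, 1, 4, 3, 2]
`b = a[:]` → b = [7, 1, 4, 3, 2]
`a.append(851)` → a = [7, 1, 4, 3, 2, 851]
`print(a)` → prints [7, 1, 4, 3, 2, 851]
`print(b)` → prints [7, 1, 4, 3, 2]

Answer:
[7, 1, 4, 3, 2, 851]
[7, 1, 4, 3, 2]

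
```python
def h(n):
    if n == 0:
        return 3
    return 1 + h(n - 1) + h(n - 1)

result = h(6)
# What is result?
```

h(n) = 1 + 2·h(n-1), h(0)=3. Closed form: (3+1)·2^6 - 1 = 255.

Answer: 255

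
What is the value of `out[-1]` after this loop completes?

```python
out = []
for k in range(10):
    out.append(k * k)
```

Last element of squares 0 to 9
`out` takes the values: [] → [0] → [0, 1] → [0, 1, 4] → [0, 1, 4, 9] → [0, 1, 4, 9, 16] → [0, 1, 4, 9, 16, 25] → [0, 1, 4, 9, 16, 25, 36] → [0, 1, 4, 9, 16, 25, 36, 49] → [0, 1, 4, 9, 16, 25, 36, 49, 64] → [0, 1, 4, 9, 16, 25, 36, 49, 64, 81]
So `out[-1]` = 81

Answer: 81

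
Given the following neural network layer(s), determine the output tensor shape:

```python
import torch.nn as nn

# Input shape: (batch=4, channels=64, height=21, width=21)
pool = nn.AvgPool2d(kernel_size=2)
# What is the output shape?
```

Input: (4, 64, 21, 21) -> Output: (4, 64, 10, 10)

Answer: (4, 64, 10, 10)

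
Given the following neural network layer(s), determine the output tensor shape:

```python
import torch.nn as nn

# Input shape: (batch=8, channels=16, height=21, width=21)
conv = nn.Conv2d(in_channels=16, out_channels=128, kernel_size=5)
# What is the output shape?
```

Input: (8, 16, 21, 21) -> Output: (8, 128, 17, 17)

Answer: (8, 128, 17, 17)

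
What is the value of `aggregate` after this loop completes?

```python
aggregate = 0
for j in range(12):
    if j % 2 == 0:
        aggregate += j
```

Sum of even numbers 0 to 11
`aggregate` takes the values: 0 → 2 → 6 → 12 → 20 → 30

Answer: 30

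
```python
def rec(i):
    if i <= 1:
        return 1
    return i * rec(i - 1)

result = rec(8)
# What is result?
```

rec(8) = 8 * 7 * 6 * 5 * 4 * 3 * 2 * 1 = 40320

Answer: 40320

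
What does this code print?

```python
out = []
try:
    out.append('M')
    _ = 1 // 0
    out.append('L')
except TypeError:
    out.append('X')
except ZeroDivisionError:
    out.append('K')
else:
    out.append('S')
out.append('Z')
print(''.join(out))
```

Execution trace: 'M' (try body) → 'K' (except ZeroDivisionError) → 'Z' (after the try/except). Output: MKZ

Answer: MKZ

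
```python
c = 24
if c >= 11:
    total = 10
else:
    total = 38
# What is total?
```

Trace:
`c = 24` → c = 24
`if c >= 11: ...` → c >= 11 is True → total = 10
So total = 10

Answer: 10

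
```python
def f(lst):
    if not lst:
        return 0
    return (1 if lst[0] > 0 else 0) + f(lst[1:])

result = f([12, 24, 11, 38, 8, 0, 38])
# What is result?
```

Count of positive elements in [12, 24, 11, 38, 8, 0, 38] = 6

Answer: 6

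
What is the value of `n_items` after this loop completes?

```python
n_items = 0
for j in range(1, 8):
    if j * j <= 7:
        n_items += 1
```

Count numbers where j² ≤ 7
`n_items` takes the values: 0 → 1 → 2

Answer: 2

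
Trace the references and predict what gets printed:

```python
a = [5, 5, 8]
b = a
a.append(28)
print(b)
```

Key concept: basic list aliasing.
Step by step:
`a = [5, 5, 8]` → a = [5, 5, 8]
`b = a` → b = [5, 5, 8] (same object as a)
`a.append(28)` → a = [5, 5, 8, 28] (same object as b); b = [5, 5, 8, 28] (same object as a)
`print(b)` → prints [5, 5, 8, 28]

Answer: [5, 5, 8, 28]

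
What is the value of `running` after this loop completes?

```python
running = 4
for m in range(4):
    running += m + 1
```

Start at 4, add 1 to 4 = 14
`running` takes the values: 4 → 5 → 7 → 10 → 14

Answer: 14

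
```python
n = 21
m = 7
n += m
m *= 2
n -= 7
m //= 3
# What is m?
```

Trace:
`n = 21` → n = 21
`m = 7` → m = 7
`n += m` → n = 28
`m *= 2` → m = 14
`n -= 7` → n = 21
`m //= 3` → m = 4
So m = 4

Answer: 4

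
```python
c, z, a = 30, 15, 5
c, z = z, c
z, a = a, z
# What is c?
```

Trace:
`c, z, a = 30, 15, 5` → c = 30; z = 15; a = 5
`c, z = z, c` → c = 15; z = 30
`z, a = a, z` → z = 5; a = 30
So c = 15

Answer: 15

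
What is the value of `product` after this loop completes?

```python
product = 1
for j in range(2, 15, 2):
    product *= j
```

Product of even numbers 2 to 14
`product` takes the values: 1 → 2 → 8 → 48 → 384 → 3840 → 46080 → 645120

Answer: 645120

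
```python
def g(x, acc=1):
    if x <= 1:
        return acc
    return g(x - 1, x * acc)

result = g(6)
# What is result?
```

Accumulator trace (n, acc): (6, 1) -> (5, 6) -> (4, 30) -> (3, 120) -> (2, 360) -> (1, 720) -> return 720

Answer: 720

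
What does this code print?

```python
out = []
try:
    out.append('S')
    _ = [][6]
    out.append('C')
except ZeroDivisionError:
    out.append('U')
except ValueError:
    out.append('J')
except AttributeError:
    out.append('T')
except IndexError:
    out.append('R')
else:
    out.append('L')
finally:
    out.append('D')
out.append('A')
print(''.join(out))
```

Execution trace: 'S' (try body) → 'R' (except IndexError) → 'D' (finally) → 'A' (after the try/except). Output: SRDA

Answer: SRDA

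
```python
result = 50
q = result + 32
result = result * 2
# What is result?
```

Trace:
`result = 50` → result = 50
`q = result + 32` → q = 82
`result = result * 2` → result = 100
So result = 100

Answer: 100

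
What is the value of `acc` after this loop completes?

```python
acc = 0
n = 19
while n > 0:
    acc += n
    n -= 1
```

Sum 19 down to 1
`acc` takes the values: 0 → 19 → 37 → 54 → 70 → 85 → 99 → 112 → 124 → 135 → 145 → 154 → 162 → 169 → 175 → 180 → 184 → 187 → 189 → 190

Answer: 190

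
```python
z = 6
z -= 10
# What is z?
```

Trace:
`z = 6` → z = 6
`z -= 10` → z = -4
So z = -4

Answer: -4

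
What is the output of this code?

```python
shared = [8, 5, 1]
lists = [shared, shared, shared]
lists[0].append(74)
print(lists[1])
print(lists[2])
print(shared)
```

Key concept: list of same reference.
Step by step:
`shared = [8, 5, 1]` → shared = [8, 5, 1]
`lists = [shared, shared, shared]` → lists = [[8, 5, 1], [8, 5, 1], [8, 5, 1]]
`lists[0].append(74)` → shared = [8, 5, 1, 74]; lists = [[8, 5, 1, 74], [8, 5, 1, 74], [8, 5, 1, 74]]
`print(lists[1])` → prints [8, 5, 1, 74]
`print(lists[2])` → prints [8, 5, 1, 74]
`print(shared)` → prints [8, 5, 1, 74]

Answer:
[8, 5, 1, 74]
[8, 5, 1, 74]
[8, 5, 1, 74]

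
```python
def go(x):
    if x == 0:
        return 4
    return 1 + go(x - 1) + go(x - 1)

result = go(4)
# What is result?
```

go(x) = 1 + 2·go(x-1), go(0)=4. Closed form: (4+1)·2^4 - 1 = 79.

Answer: 79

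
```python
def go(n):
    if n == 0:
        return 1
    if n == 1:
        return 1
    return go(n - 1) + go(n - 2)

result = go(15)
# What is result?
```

Build up from base cases: go(0)=1, go(1)=1, go(2)=2, go(3)=3, go(4)=5, go(5)=8, go(6)=13, ..., go(15)=987

Answer: 987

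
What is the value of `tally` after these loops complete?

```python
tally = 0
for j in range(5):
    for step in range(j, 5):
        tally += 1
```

Upper triangle: 5 + 4 + ... + 1
`tally` takes the values: 0 → 1 → 2 → 3 → 4 → 5 → 6 → 7 → 8 → 9 → 10 → 11 → 12 → 13 → 14 → 15

Answer: 15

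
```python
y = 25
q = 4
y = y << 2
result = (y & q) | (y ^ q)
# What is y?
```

Trace:
`y = 25` → y = 25
`q = 4` → q = 4
`y = y << 2` → y = 100
`result = (y & q) | (y ^ q)` → result = 100
So y = 100

Answer: 100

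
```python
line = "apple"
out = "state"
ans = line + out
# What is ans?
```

Trace:
`line = "apple"` → line = 'apple'
`out = "state"` → out = 'state'
`ans = line + out` → ans = 'applestate'
So ans = 'applestate'

Answer: 'applestate'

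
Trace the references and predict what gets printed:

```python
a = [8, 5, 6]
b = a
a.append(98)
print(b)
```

Key concept: basic list aliasing.
Step by step:
`a = [8, 5, 6]` → a = [8, 5, 6]
`b = a` → b = [8, 5, 6] (same object as a)
`a.append(98)` → a = [8, 5, 6, 98] (same object as b); b = [8, 5, 6, 98] (same object as a)
`print(b)` → prints [8, 5, 6, 98]

Answer: [8, 5, 6, 98]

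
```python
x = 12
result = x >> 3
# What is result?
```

Trace:
`x = 12` → x = 12
`result = x >> 3` → result = 1
So result = 1

Answer: 1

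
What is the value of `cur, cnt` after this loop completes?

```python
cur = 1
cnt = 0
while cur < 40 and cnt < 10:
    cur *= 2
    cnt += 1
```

Double until >= 40 or 10 iterations
`cur, cnt` takes the values: (1, 0) → (2, 0) → (2, 1) → (4, 1) → (4, 2) → (8, 2) → (8, 3) → (16, 3) → (16, 4) → (32, 4) → (32, 5) → (64, 5) → (64, 6)

Answer: 64, 6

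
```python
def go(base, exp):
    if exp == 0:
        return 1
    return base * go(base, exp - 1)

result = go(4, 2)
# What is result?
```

go(4, 2) = 4 * 4 = 16

Answer: 16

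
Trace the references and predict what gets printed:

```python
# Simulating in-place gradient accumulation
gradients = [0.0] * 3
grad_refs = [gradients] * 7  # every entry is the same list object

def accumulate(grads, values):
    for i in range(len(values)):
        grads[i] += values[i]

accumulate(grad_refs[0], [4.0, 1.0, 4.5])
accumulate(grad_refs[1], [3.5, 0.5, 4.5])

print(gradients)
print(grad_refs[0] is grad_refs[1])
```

Key concept: gradient accumulation aliasing.
Step by step:
`gradients = [0.0] * 3` → gradients = [0.0, 0.0, 0.0]
`grad_refs = [gradients] * 7` → grad_refs = [[0.0, 0.0, 0.0], [0.0, 0.0, 0.0], [0.0, 0.0, 0.0], [0.0, 0.0, 0.0], [0.0, 0.0, 0.0], [0.0, 0.0, 0.0], [0.0, 0.0, 0.0]]
`accumulate(grad_refs[0], [4.0, 1.0, 4.5])` → gradients = [4.0, 1.0, 4.5]; grad_refs = [[4.0, 1.0, 4.5], [4.0, 1.0, 4.5], [4.0, 1.0, 4.5], [4.0, 1.0, 4.5], [4.0, 1.0, 4.5], [4.0, 1.0, 4.5], [4.0, 1.0, 4.5]]
`accumulate(grad_refs[1], [3.5, 0.5, 4.5])` → gradients = [7.5, 1.5, 9.0]; grad_refs = [[7.5, 1.5, 9.0], [7.5, 1.5, 9.0], [7.5, 1.5, 9.0], [7.5, 1.5, 9.0], [7.5, 1.5, 9.0], [7.5, 1.5, 9.0], [7.5, 1.5, 9.0]]
`print(gradients)` → prints [7.5, 1.5, 9.0]
`print(grad_refs[0] is grad_refs[1])` → prints True

Answer:
[7.5, 1.5, 9.0]
True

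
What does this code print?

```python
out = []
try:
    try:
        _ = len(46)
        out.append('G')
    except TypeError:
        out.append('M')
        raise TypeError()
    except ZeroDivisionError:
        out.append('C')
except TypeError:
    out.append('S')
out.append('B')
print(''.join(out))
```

Execution trace: 'M' (inner except TypeError) → 'S' (outer except TypeError) → 'B' (after the try/except). Output: MSB

Answer: MSB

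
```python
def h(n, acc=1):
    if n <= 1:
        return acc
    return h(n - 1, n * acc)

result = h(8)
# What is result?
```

Accumulator trace (n, acc): (8, 1) -> (7, 8) -> (6, 56) -> (5, 336) -> (4, 1680) -> (3, 6720) -> (2, 20160) -> (1, 40320) -> return 40320

Answer: 40320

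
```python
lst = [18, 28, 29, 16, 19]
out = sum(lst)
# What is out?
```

Trace:
`lst = [18, 28, 29, 16, 19]` → lst = [18, 28, 29, 16, 19]
`out = sum(lst)` → out = 110
So out = 110

Answer: 110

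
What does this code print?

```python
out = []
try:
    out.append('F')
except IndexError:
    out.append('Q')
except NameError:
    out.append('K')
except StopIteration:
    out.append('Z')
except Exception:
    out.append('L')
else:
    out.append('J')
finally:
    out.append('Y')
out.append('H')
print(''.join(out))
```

Execution trace: 'F' (try body, no exception) → 'J' (else) → 'Y' (finally) → 'H' (after the try/except). Output: FJYH

Answer: FJYH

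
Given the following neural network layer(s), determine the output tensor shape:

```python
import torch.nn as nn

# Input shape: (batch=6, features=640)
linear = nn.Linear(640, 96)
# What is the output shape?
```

Input: (6, 640) -> Output: (6, 96)

Answer: (6, 96)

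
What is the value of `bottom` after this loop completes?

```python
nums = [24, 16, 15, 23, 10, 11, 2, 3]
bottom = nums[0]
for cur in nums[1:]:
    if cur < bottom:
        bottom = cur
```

Minimum of [24, 16, 15, 23, 10, 11, 2, 3]
`bottom` takes the values: 24 → 16 → 15 → 10 → 2

Answer: 2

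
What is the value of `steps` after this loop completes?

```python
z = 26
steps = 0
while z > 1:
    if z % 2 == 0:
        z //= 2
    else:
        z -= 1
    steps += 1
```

Steps to reduce 26 to 1
`steps` takes the values: 0 → 1 → 2 → 3 → 4 → 5 → 6

Answer: 6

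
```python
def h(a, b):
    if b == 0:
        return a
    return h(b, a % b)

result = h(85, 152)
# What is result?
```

h(85, 152) -> h(152, 85) -> h(85, 67) -> h(67, 18) -> h(18, 13) -> h(13, 5) -> h(5, 3) -> h(3, 2) -> h(2, 1) -> h(1, 0) -> 1

Answer: 1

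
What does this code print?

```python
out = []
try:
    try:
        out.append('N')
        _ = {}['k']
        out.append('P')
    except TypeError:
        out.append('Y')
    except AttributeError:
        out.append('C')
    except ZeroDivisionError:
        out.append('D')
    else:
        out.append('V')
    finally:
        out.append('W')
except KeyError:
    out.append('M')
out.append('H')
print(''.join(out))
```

Execution trace: 'N' (try body) → 'W' (finally) → 'M' (outer except KeyError) → 'H' (after the try/except). Output: NWMH

Answer: NWMH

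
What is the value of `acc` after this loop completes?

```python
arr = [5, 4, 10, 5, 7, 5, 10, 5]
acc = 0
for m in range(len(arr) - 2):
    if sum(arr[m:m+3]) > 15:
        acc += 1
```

Count windows with sum > 15
`acc` takes the values: 0 → 1 → 2 → 3 → 4 → 5 → 6

Answer: 6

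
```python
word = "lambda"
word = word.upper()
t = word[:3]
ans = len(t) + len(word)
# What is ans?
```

Trace:
`word = "lambda"` → word = 'lambda'
`word = word.upper()` → word = 'LAMBDA'
`t = word[:3]` → t = 'LAM'
`ans = len(t) + len(word)` → ans = 9
So ans = 9

Answer: 9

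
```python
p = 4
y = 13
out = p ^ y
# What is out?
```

Trace:
`p = 4` → p = 4
`y = 13` → y = 13
`out = p ^ y` → out = 9
So out = 9

Answer: 9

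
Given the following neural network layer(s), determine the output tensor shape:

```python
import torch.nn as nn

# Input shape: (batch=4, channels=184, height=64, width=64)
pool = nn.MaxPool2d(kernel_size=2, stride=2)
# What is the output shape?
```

Input: (4, 184, 64, 64) -> Output: (4, 184, 32, 32)

Answer: (4, 184, 32, 32)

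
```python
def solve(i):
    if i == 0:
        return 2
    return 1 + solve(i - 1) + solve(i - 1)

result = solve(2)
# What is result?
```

solve(i) = 1 + 2·solve(i-1), solve(0)=2. Closed form: (2+1)·2^2 - 1 = 11.

Answer: 11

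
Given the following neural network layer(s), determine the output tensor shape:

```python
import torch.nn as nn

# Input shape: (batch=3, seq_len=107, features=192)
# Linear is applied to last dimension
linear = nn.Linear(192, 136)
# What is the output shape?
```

Input: (3, 107, 192) -> Output: (3, 107, 136)

Answer: (3, 107, 136)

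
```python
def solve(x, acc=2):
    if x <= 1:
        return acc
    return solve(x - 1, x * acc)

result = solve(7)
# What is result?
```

Accumulator trace (n, acc): (7, 2) -> (6, 14) -> (5, 84) -> (4, 420) -> (3, 1680) -> (2, 5040) -> (1, 10080) -> return 10080

Answer: 10080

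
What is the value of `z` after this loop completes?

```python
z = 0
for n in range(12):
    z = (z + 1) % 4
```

Increment mod 4, 12 times = 0
`z` takes the values: 0 → 1 → 2 → 3 → 0 → 1 → 2 → 3 → 0 → 1 → 2 → 3 → 0

Answer: 0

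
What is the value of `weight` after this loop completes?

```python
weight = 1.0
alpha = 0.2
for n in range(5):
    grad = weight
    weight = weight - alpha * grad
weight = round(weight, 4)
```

Gradient descent: w = 1.0 * (1 - 0.2)^5
`weight` takes the values: 1.0 → 0.8 → 0.64 → 0.512 → 0.4096 → 0.32768 → 0.3277

Answer: 0.3277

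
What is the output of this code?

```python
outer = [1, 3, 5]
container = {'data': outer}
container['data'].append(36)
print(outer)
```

Key concept: dict holds reference to list.
Step by step:
`outer = [1, 3, 5]` → outer = [1, 3, 5]
`container = {'data': outer}` → container = {'data': [1, 3, 5]}
`container['data'].append(36)` → outer = [1, 3, 5, 36]; container = {'data': [1, 3, 5, 36]}
`print(outer)` → prints [1, 3, 5, 36]

Answer: [1, 3, 5, 36]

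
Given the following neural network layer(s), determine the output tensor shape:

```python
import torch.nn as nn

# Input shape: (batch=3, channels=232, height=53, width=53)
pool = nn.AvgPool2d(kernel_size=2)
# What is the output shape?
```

Input: (3, 232, 53, 53) -> Output: (3, 232, 26, 26)

Answer: (3, 232, 26, 26)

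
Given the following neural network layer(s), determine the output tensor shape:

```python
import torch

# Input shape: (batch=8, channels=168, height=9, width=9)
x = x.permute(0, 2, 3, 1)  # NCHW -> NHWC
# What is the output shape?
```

Input: (8, 168, 9, 9) -> Output: (8, 9, 9, 168)

Answer: (8, 9, 9, 168)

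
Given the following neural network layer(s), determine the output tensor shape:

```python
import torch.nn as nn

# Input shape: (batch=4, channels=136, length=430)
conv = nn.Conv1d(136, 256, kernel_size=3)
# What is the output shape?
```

Input: (4, 136, 430) -> Output: (4, 256, 428)

Answer: (4, 256, 428)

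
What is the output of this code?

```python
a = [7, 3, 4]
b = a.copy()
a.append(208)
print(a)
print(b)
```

Key concept: list.copy() creates independent copy.
Step by step:
`a = [7, 3, 4]` → a = [7, 3, 4]
`b = a.copy()` → b = [7, 3, 4]
`a.append(208)` → a = [7, 3, 4, 208]
`print(a)` → prints [7, 3, 4, 208]
`print(b)` → prints [7, 3, 4]

Answer:
[7, 3, 4, 208]
[7, 3, 4]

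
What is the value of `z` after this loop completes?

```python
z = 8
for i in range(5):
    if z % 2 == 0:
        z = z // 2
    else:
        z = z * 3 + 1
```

Collatz-style transformation from 8
`z` takes the values: 8 → 4 → 2 → 1 → 4 → 2

Answer: 2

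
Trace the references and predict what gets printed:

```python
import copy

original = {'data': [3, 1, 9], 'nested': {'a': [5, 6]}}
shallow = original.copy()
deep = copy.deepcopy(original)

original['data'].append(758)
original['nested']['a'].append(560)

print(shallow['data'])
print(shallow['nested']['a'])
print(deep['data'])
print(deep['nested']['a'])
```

Key concept: comparing shallow vs deep copy.
Step by step:
`original = {'data': [3, 1, 9], 'nested': {'a': [5, 6]}}` → original = {'data': [3, 1, 9], 'nested': {'a': [5, 6]}}
`shallow = original.copy()` → shallow = {'data': [3, 1, 9], 'nested': {'a': [5, 6]}}
`deep = copy.deepcopy(original)` → deep = {'data': [3, 1, 9], 'nested': {'a': [5, 6]}}
`original['data'].append(758)` → original = {'data': [3, 1, 9, 758], 'nested': {'a': [5, 6]}}; shallow = {'data': [3, 1, 9, 758], 'nested': {'a': [5, 6]}}
`original['nested']['a'].append(560)` → original = {'data': [3, 1, 9, 758], 'nested': {'a': [5, 6, 560]}}; shallow = {'data': [3, 1, 9, 758], 'nested': {'a': [5, 6, 560]}}
`print(shallow['data'])` → prints [3, 1, 9, 758]
`print(shallow['nested']['a'])` → prints [5, 6, 560]
`print(deep['data'])` → prints [3, 1, 9]
`print(deep['nested']['a'])` → prints [5, 6]

Answer:
[3, 1, 9, 758]
[5, 6, 560]
[3, 1, 9]
[5, 6]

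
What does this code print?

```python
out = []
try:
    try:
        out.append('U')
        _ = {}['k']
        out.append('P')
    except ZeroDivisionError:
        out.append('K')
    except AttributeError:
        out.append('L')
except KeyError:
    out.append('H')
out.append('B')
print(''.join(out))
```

Execution trace: 'U' (inner try body) → 'H' (outer except KeyError) → 'B' (after the try/except). Output: UHB

Answer: UHB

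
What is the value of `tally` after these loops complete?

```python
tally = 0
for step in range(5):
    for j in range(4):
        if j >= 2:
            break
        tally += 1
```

Inner breaks at 2, outer runs 5 times
`tally` takes the values: 0 → 1 → 2 → 3 → 4 → 5 → 6 → 7 → 8 → 9 → 10

Answer: 10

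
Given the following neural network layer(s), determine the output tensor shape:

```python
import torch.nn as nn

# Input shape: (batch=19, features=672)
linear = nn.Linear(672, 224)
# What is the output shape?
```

Input: (19, 672) -> Output: (19, 224)

Answer: (19, 224)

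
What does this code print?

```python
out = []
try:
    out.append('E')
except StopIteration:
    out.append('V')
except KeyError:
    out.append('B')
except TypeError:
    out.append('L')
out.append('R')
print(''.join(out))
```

Execution trace: 'E' (try body, no exception) → 'R' (after the try/except). Output: ER

Answer: ER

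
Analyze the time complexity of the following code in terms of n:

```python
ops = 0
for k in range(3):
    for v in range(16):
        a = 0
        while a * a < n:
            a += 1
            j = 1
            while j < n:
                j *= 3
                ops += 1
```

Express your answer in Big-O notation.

Each loop level contributes: 1 × 1 × √n × log n. Multiplying the contributions gives O(√n log n).

Answer: O(√n log n)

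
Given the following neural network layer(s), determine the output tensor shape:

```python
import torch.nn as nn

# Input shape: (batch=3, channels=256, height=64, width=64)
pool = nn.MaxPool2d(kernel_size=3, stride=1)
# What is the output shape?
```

Input: (3, 256, 64, 64) -> Output: (3, 256, 62, 62)

Answer: (3, 256, 62, 62)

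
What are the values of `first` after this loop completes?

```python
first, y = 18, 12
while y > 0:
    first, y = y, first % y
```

GCD of 18 and 12
`first` takes the values: 18 → 12 → 6

Answer: 6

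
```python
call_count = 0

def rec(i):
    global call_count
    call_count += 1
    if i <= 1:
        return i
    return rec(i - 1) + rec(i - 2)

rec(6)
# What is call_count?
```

Calls(i) = 1 + Calls(i-1) + Calls(i-2); Calls(0)=Calls(1)=1. For i=6 this gives 25.

Answer: 25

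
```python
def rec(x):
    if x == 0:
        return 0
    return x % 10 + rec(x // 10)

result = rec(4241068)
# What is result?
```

Sum of digits of 4241068: 8 + 6 + 0 + 1 + 4 + 2 + 4 = 25

Answer: 25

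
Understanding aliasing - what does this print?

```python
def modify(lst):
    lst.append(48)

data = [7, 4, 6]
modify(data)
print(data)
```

Key concept: function modifies passed list.
Step by step:
`data = [7, 4, 6]` → data = [7, 4, 6]
`modify(data)` → data = [7, 4, 6, 48]
`print(data)` → prints [7, 4, 6, 48]

Answer: [7, 4, 6, 48]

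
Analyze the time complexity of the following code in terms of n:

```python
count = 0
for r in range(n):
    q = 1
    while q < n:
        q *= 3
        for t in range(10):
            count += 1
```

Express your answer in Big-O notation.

Each loop level contributes: n × log n × 1. Multiplying the contributions gives O(n log n).

Answer: O(n log n)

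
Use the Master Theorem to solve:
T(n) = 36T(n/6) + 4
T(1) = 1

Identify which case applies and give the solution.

a=36, b=6, f(n)=4. log_6(36) = 2. Since c=0 < 2, Case 1 applies: T(n) = Θ(n^log_b(a)) = O(n^2).

Answer: O(n^2) - Case 1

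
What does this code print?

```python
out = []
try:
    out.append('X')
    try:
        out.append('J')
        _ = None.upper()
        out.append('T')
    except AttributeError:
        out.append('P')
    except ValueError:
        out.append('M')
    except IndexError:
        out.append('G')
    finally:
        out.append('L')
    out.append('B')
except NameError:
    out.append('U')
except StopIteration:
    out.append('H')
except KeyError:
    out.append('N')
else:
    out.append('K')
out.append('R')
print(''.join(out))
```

Execution trace: 'X' (try body) → 'J' (inner try body) → 'P' (inner except AttributeError) → 'L' (inner finally) → 'B' (try body, no exception) → 'K' (else) → 'R' (after the try/except). Output: XJPLBKR

Answer: XJPLBKR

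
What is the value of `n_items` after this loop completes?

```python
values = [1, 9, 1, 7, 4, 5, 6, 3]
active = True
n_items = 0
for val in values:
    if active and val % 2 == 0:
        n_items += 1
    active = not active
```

Count even values at even positions
`n_items` takes the values: 0 → 1 → 2

Answer: 2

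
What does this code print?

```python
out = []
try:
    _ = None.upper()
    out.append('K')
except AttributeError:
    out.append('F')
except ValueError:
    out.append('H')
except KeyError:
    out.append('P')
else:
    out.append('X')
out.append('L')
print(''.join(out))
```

Execution trace: 'F' (except AttributeError) → 'L' (after the try/except). Output: FL

Answer: FL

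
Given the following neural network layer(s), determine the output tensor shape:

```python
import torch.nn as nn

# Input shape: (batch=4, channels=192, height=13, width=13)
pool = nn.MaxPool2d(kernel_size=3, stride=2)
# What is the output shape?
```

Input: (4, 192, 13, 13) -> Output: (4, 192, 6, 6)

Answer: (4, 192, 6, 6)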